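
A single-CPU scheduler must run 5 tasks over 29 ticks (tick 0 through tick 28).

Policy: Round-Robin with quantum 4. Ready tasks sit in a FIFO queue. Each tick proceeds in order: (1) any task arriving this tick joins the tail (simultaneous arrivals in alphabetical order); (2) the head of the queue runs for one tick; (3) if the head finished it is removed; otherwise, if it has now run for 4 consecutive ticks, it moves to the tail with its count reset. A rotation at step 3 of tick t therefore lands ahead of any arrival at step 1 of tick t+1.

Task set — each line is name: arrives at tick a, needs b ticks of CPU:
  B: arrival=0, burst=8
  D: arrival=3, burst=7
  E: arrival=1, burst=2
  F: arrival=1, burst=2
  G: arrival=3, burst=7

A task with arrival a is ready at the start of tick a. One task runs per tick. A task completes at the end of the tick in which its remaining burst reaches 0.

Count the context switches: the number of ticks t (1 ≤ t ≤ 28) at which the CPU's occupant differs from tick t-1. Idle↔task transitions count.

context switches = 8

t=0: queue=[B] q_used=0 → run B
t=1: queue=[B,E,F] q_used=1 → run B
t=2: queue=[B,E,F] q_used=2 → run B
t=3: queue=[B,E,F,D,G] q_used=3 → run B
t=4: queue=[E,F,D,G,B] q_used=0 → run E
t=5: queue=[E,F,D,G,B] q_used=1 → run E
t=6: queue=[F,D,G,B] q_used=0 → run F
t=7: queue=[F,D,G,B] q_used=1 → run F
t=8: queue=[D,G,B] q_used=0 → run D
t=9: queue=[D,G,B] q_used=1 → run D
t=10: queue=[D,G,B] q_used=2 → run D
t=11: queue=[D,G,B] q_used=3 → run D
t=12: queue=[G,B,D] q_used=0 → run G
t=13: queue=[G,B,D] q_used=1 → run G
t=14: queue=[G,B,D] q_used=2 → run G
t=15: queue=[G,B,D] q_used=3 → run G
t=16: queue=[B,D,G] q_used=0 → run B
t=17: queue=[B,D,G] q_used=1 → run B
t=18: queue=[B,D,G] q_used=2 → run B
t=19: queue=[B,D,G] q_used=3 → run B
t=20: queue=[D,G] q_used=0 → run D
t=21: queue=[D,G] q_used=1 → run D
t=22: queue=[D,G] q_used=2 → run D
t=23: queue=[G] q_used=0 → run G
t=24: queue=[G] q_used=1 → run G
t=25: queue=[G] q_used=2 → run G
t=26: (idle)
t=27: (idle)
t=28: (idle)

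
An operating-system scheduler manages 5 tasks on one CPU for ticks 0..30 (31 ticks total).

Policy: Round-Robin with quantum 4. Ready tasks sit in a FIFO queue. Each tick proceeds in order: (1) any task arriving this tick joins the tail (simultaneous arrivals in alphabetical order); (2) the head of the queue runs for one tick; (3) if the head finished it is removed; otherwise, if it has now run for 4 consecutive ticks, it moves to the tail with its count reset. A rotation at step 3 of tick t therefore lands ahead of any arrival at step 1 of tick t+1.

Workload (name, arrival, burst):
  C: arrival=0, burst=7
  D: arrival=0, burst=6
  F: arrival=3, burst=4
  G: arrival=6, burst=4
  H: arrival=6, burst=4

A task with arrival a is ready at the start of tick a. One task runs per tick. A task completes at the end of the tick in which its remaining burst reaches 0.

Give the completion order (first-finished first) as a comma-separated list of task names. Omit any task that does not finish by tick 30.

t=0: queue=[C,D] q_used=0 → run C
t=1: queue=[C,D] q_used=1 → run C
t=2: queue=[C,D] q_used=2 → run C
t=3: queue=[C,D,F] q_used=3 → run C
t=4: queue=[D,F,C] q_used=0 → run D
t=5: queue=[D,F,C] q_used=1 → run D
t=6: queue=[D,F,C,G,H] q_used=2 → run D
t=7: queue=[D,F,C,G,H] q_used=3 → run D
t=8: queue=[F,C,G,H,D] q_used=0 → run F
t=9: queue=[F,C,G,H,D] q_used=1 → run F
t=10: queue=[F,C,G,H,D] q_used=2 → run F
t=11: queue=[F,C,G,H,D] q_used=3 → run F
t=12: queue=[C,G,H,D] q_used=0 → run C
t=13: queue=[C,G,H,D] q_used=1 → run C
t=14: queue=[C,G,H,D] q_used=2 → run C
t=15: queue=[G,H,D] q_used=0 → run G
t=16: queue=[G,H,D] q_used=1 → run G
t=17: queue=[G,H,D] q_used=2 → run G
t=18: queue=[G,H,D] q_used=3 → run G
t=19: queue=[H,D] q_used=0 → run H
t=20: queue=[H,D] q_used=1 → run H
t=21: queue=[H,D] q_used=2 → run H
t=22: queue=[H,D] q_used=3 → run H
t=23: queue=[D] q_used=0 → run D
t=24: queue=[D] q_used=1 → run D
t=25: (idle)
t=26: (idle)
t=27: (idle)
t=28: (idle)
t=29: (idle)
t=30: (idle)

completion order = F, C, G, H, D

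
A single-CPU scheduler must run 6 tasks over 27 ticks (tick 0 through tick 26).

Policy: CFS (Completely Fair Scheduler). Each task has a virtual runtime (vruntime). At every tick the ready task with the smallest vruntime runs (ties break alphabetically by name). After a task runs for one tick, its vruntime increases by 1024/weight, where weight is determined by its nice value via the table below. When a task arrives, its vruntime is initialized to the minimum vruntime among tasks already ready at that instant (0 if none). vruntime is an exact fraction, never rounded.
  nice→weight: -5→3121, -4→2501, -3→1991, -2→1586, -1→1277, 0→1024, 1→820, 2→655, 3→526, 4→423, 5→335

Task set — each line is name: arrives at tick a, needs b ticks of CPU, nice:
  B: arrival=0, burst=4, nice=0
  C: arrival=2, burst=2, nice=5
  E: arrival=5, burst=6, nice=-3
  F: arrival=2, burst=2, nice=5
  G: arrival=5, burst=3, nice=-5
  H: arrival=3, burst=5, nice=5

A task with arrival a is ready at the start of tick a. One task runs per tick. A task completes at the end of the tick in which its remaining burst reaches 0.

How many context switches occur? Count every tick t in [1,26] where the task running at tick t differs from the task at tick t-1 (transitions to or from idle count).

context switches = 14

t=0: vr[B=0] → run B
t=1: vr[B=1] → run B
t=2: vr[B=2 C=2 F=2] → run B
t=3: vr[B=3 C=2 F=2 H=2] → run C
t=4: vr[B=3 C=1694/335 F=2 H=2] → run F
t=5: vr[B=3 C=1694/335 E=2 F=1694/335 G=2 H=2] → run E
t=6: vr[B=3 C=1694/335 E=5006/1991 F=1694/335 G=2 H=2] → run G
t=7: vr[B=3 C=1694/335 E=5006/1991 F=1694/335 G=7266/3121 H=2] → run H
t=8: vr[B=3 C=1694/335 E=5006/1991 F=1694/335 G=7266/3121 H=1694/335] → run G
t=9: vr[B=3 C=1694/335 E=5006/1991 F=1694/335 G=8290/3121 H=1694/335] → run E
t=10: vr[B=3 C=1694/335 E=6030/1991 F=1694/335 G=8290/3121 H=1694/335] → run G
t=11: vr[B=3 C=1694/335 E=6030/1991 F=1694/335 H=1694/335] → run B
t=12: vr[C=1694/335 E=6030/1991 F=1694/335 H=1694/335] → run E
t=13: vr[C=1694/335 E=7054/1991 F=1694/335 H=1694/335] → run E
t=14: vr[C=1694/335 E=8078/1991 F=1694/335 H=1694/335] → run E
t=15: vr[C=1694/335 E=9102/1991 F=1694/335 H=1694/335] → run E
t=16: vr[C=1694/335 F=1694/335 H=1694/335] → run C
t=17: vr[F=1694/335 H=1694/335] → run F
t=18: vr[H=1694/335] → run H
t=19: vr[H=2718/335] → run H
t=20: vr[H=3742/335] → run H
t=21: vr[H=4766/335] → run H
t=22: (idle)
t=23: (idle)
t=24: (idle)
t=25: (idle)
t=26: (idle)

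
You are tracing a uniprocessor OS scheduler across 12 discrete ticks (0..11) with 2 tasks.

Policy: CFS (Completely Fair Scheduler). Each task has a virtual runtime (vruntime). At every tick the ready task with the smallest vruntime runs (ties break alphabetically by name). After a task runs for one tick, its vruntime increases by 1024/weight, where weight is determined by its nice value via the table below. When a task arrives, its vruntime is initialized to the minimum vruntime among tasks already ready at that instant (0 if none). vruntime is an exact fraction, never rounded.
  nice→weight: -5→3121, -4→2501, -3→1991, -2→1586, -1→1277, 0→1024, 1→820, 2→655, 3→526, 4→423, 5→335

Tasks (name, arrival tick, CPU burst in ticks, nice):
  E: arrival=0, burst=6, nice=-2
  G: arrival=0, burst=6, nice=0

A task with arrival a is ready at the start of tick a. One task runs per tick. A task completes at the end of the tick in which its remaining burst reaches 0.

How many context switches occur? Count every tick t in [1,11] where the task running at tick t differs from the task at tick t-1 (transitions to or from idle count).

context switches = 9

t=0: vr[E=0 G=0] → run E
t=1: vr[E=512/793 G=0] → run G
t=2: vr[E=512/793 G=1] → run E
t=3: vr[E=1024/793 G=1] → run G
t=4: vr[E=1024/793 G=2] → run E
t=5: vr[E=1536/793 G=2] → run E
t=6: vr[E=2048/793 G=2] → run G
t=7: vr[E=2048/793 G=3] → run E
t=8: vr[E=2560/793 G=3] → run G
t=9: vr[E=2560/793 G=4] → run E
t=10: vr[G=4] → run G
t=11: vr[G=5] → run G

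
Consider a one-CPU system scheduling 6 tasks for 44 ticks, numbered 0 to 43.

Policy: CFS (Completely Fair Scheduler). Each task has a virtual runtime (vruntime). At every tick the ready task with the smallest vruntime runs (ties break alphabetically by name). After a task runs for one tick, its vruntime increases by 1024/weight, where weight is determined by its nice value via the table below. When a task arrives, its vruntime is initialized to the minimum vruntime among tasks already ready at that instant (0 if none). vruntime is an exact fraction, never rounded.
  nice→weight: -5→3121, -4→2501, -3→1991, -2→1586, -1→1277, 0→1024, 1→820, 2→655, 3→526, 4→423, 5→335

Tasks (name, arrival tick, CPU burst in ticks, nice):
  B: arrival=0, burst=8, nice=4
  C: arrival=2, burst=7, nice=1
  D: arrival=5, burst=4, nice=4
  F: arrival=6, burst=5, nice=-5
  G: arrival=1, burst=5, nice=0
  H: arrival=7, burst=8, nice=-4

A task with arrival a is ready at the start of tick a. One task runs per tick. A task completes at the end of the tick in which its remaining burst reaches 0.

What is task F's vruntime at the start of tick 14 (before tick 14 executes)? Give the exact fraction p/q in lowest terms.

t=0: vr[B=0] → run B
t=1: vr[B=1024/423 G=1024/423] → run B
t=2: vr[B=2048/423 C=1024/423 G=1024/423] → run C
t=3: vr[B=2048/423 C=318208/86715 G=1024/423] → run G
t=4: vr[B=2048/423 C=318208/86715 G=1447/423] → run G
t=5: vr[B=2048/423 C=318208/86715 D=318208/86715 G=1870/423] → run C
t=6: vr[B=2048/423 C=426496/86715 D=318208/86715 F=318208/86715 G=1870/423] → run D
t=7: vr[B=2048/423 C=426496/86715 D=528128/86715 F=318208/86715 G=1870/423 H=318208/86715] → run F
t=8: vr[B=2048/423 C=426496/86715 D=528128/86715 F=1081923328/270637515 G=1870/423 H=318208/86715] → run H
t=9: vr[B=2048/423 C=426496/86715 D=528128/86715 F=1081923328/270637515 G=1870/423 H=21576448/5289615] → run F
t=10: vr[B=2048/423 C=426496/86715 D=528128/86715 F=1170719488/270637515 G=1870/423 H=21576448/5289615] → run H
t=11: vr[B=2048/423 C=426496/86715 D=528128/86715 F=1170719488/270637515 G=1870/423 H=23742208/5289615] → run F
t=12: vr[B=2048/423 C=426496/86715 D=528128/86715 F=1259515648/270637515 G=1870/423 H=23742208/5289615] → run G
t=13: vr[B=2048/423 C=426496/86715 D=528128/86715 F=1259515648/270637515 G=2293/423 H=23742208/5289615] → run H
t=14: vr[B=2048/423 C=426496/86715 D=528128/86715 F=1259515648/270637515 G=2293/423 H=25907968/5289615] → run F
t=15: vr[B=2048/423 C=426496/86715 D=528128/86715 F=1348311808/270637515 G=2293/423 H=25907968/5289615] → run B
t=16: vr[B=1024/141 C=426496/86715 D=528128/86715 F=1348311808/270637515 G=2293/423 H=25907968/5289615] → run H
t=17: vr[B=1024/141 C=426496/86715 D=528128/86715 F=1348311808/270637515 G=2293/423 H=28073728/5289615] → run C
t=18: vr[B=1024/141 C=534784/86715 D=528128/86715 F=1348311808/270637515 G=2293/423 H=28073728/5289615] → run F
t=19: vr[B=1024/141 C=534784/86715 D=528128/86715 G=2293/423 H=28073728/5289615] → run H
t=20: vr[B=1024/141 C=534784/86715 D=528128/86715 G=2293/423 H=30239488/5289615] → run G
t=21: vr[B=1024/141 C=534784/86715 D=528128/86715 G=2716/423 H=30239488/5289615] → run H
t=22: vr[B=1024/141 C=534784/86715 D=528128/86715 G=2716/423 H=32405248/5289615] → run D
t=23: vr[B=1024/141 C=534784/86715 D=246016/28905 G=2716/423 H=32405248/5289615] → run H
t=24: vr[B=1024/141 C=534784/86715 D=246016/28905 G=2716/423 H=34571008/5289615] → run C
t=25: vr[B=1024/141 C=643072/86715 D=246016/28905 G=2716/423 H=34571008/5289615] → run G
t=26: vr[B=1024/141 C=643072/86715 D=246016/28905 H=34571008/5289615] → run H
t=27: vr[B=1024/141 C=643072/86715 D=246016/28905] → run B
t=28: vr[B=4096/423 C=643072/86715 D=246016/28905] → run C
t=29: vr[B=4096/423 C=150272/17343 D=246016/28905] → run D
t=30: vr[B=4096/423 C=150272/17343 D=947968/86715] → run C
t=31: vr[B=4096/423 C=859648/86715 D=947968/86715] → run B
t=32: vr[B=5120/423 C=859648/86715 D=947968/86715] → run C
t=33: vr[B=5120/423 D=947968/86715] → run D
t=34: vr[B=5120/423] → run B
t=35: vr[B=2048/141] → run B
t=36: vr[B=7168/423] → run B
t=37: (idle)
t=38: (idle)
t=39: (idle)
t=40: (idle)
t=41: (idle)
t=42: (idle)
t=43: (idle)

vruntime(F, start of tick 14) = 1259515648/270637515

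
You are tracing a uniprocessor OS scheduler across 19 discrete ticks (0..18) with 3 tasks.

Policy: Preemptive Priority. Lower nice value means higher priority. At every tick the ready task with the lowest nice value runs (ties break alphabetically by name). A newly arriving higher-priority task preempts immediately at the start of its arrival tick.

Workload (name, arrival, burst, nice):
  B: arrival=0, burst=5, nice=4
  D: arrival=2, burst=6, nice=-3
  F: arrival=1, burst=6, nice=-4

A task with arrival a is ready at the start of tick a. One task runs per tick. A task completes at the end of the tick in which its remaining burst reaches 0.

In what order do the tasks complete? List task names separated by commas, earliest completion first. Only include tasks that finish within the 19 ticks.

completion order = F, D, B

t=0: ready={B} → run B
t=1: ready={B,F} → run F
t=2: ready={B,D,F} → run F
t=3: ready={B,D,F} → run F
t=4: ready={B,D,F} → run F
t=5: ready={B,D,F} → run F
t=6: ready={B,D,F} → run F
t=7: ready={B,D} → run D
t=8: ready={B,D} → run D
t=9: ready={B,D} → run D
t=10: ready={B,D} → run D
t=11: ready={B,D} → run D
t=12: ready={B,D} → run D
t=13: ready={B} → run B
t=14: ready={B} → run B
t=15: ready={B} → run B
t=16: ready={B} → run B
t=17: (idle)
t=18: (idle)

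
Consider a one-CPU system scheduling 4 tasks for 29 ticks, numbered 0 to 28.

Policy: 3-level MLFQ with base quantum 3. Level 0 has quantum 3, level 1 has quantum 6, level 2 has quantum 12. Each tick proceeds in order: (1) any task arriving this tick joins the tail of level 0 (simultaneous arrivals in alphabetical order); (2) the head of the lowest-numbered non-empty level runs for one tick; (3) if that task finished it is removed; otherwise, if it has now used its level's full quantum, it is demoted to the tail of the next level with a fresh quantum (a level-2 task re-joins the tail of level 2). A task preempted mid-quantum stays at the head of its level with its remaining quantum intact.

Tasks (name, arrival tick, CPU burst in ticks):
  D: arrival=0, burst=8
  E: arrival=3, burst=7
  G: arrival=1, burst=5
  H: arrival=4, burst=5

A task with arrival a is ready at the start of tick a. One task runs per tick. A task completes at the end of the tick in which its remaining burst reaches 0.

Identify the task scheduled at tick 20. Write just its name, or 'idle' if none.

running at tick 20 = E

t=0: L0/L1/L2 = D/-/- → run D
t=1: L0/L1/L2 = DG/-/- → run D
t=2: L0/L1/L2 = DG/-/- → run D
t=3: L0/L1/L2 = GE/D/- → run G
t=4: L0/L1/L2 = GEH/D/- → run G
t=5: L0/L1/L2 = GEH/D/- → run G
t=6: L0/L1/L2 = EH/DG/- → run E
t=7: L0/L1/L2 = EH/DG/- → run E
t=8: L0/L1/L2 = EH/DG/- → run E
t=9: L0/L1/L2 = H/DGE/- → run H
t=10: L0/L1/L2 = H/DGE/- → run H
t=11: L0/L1/L2 = H/DGE/- → run H
t=12: L0/L1/L2 = -/DGEH/- → run D
t=13: L0/L1/L2 = -/DGEH/- → run D
t=14: L0/L1/L2 = -/DGEH/- → run D
t=15: L0/L1/L2 = -/DGEH/- → run D
t=16: L0/L1/L2 = -/DGEH/- → run D
t=17: L0/L1/L2 = -/GEH/- → run G
t=18: L0/L1/L2 = -/GEH/- → run G
t=19: L0/L1/L2 = -/EH/- → run E
t=20: L0/L1/L2 = -/EH/- → run E
t=21: L0/L1/L2 = -/EH/- → run E
t=22: L0/L1/L2 = -/EH/- → run E
t=23: L0/L1/L2 = -/H/- → run H
t=24: L0/L1/L2 = -/H/- → run H
t=25: (idle)
t=26: (idle)
t=27: (idle)
t=28: (idle)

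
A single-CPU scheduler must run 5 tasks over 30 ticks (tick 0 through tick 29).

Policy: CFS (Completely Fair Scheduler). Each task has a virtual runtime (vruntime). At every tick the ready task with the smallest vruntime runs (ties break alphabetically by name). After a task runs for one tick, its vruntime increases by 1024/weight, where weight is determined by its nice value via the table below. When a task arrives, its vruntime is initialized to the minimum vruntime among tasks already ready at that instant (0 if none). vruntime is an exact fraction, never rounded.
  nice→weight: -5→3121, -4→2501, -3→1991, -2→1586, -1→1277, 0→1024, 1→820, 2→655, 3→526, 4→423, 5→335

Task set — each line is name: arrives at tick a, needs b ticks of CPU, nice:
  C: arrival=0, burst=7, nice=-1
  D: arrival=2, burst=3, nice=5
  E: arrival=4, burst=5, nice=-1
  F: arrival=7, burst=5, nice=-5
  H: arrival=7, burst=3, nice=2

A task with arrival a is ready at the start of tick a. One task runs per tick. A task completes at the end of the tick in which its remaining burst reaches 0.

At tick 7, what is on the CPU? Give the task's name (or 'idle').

running at tick 7 = E

t=0: vr[C=0] → run C
t=1: vr[C=1024/1277] → run C
t=2: vr[C=2048/1277 D=2048/1277] → run C
t=3: vr[C=3072/1277 D=2048/1277] → run D
t=4: vr[C=3072/1277 D=1993728/427795 E=3072/1277] → run C
t=5: vr[C=4096/1277 D=1993728/427795 E=3072/1277] → run E
t=6: vr[C=4096/1277 D=1993728/427795 E=4096/1277] → run C
t=7: vr[C=5120/1277 D=1993728/427795 E=4096/1277 F=4096/1277 H=4096/1277] → run E
t=8: vr[C=5120/1277 D=1993728/427795 E=5120/1277 F=4096/1277 H=4096/1277] → run F
t=9: vr[C=5120/1277 D=1993728/427795 E=5120/1277 F=14091264/3985517 H=4096/1277] → run H
t=10: vr[C=5120/1277 D=1993728/427795 E=5120/1277 F=14091264/3985517 H=3990528/836435] → run F
t=11: vr[C=5120/1277 D=1993728/427795 E=5120/1277 F=15398912/3985517 H=3990528/836435] → run F
t=12: vr[C=5120/1277 D=1993728/427795 E=5120/1277 F=16706560/3985517 H=3990528/836435] → run C
t=13: vr[C=6144/1277 D=1993728/427795 E=5120/1277 F=16706560/3985517 H=3990528/836435] → run E
t=14: vr[C=6144/1277 D=1993728/427795 E=6144/1277 F=16706560/3985517 H=3990528/836435] → run F
t=15: vr[C=6144/1277 D=1993728/427795 E=6144/1277 F=18014208/3985517 H=3990528/836435] → run F
t=16: vr[C=6144/1277 D=1993728/427795 E=6144/1277 H=3990528/836435] → run D
t=17: vr[C=6144/1277 D=3301376/427795 E=6144/1277 H=3990528/836435] → run H
t=18: vr[C=6144/1277 D=3301376/427795 E=6144/1277 H=5298176/836435] → run C
t=19: vr[D=3301376/427795 E=6144/1277 H=5298176/836435] → run E
t=20: vr[D=3301376/427795 E=7168/1277 H=5298176/836435] → run E
t=21: vr[D=3301376/427795 H=5298176/836435] → run H
t=22: vr[D=3301376/427795] → run D
t=23: (idle)
t=24: (idle)
t=25: (idle)
t=26: (idle)
t=27: (idle)
t=28: (idle)
t=29: (idle)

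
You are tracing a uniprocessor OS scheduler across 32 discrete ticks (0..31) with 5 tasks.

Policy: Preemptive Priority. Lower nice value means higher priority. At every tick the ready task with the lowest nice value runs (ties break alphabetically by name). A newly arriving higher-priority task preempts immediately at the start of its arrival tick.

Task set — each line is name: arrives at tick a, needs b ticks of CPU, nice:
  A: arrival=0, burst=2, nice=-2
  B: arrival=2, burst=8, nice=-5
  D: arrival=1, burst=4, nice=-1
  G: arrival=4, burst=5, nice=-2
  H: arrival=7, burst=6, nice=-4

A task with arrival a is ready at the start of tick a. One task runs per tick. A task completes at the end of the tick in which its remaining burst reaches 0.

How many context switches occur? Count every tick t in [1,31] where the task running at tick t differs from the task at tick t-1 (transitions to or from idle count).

context switches = 5

t=0: ready={A} → run A
t=1: ready={A,D} → run A
t=2: ready={B,D} → run B
t=3: ready={B,D} → run B
t=4: ready={B,D,G} → run B
t=5: ready={B,D,G} → run B
t=6: ready={B,D,G} → run B
t=7: ready={B,D,G,H} → run B
t=8: ready={B,D,G,H} → run B
t=9: ready={B,D,G,H} → run B
t=10: ready={D,G,H} → run H
t=11: ready={D,G,H} → run H
t=12: ready={D,G,H} → run H
t=13: ready={D,G,H} → run H
t=14: ready={D,G,H} → run H
t=15: ready={D,G,H} → run H
t=16: ready={D,G} → run G
t=17: ready={D,G} → run G
t=18: ready={D,G} → run G
t=19: ready={D,G} → run G
t=20: ready={D,G} → run G
t=21: ready={D} → run D
t=22: ready={D} → run D
t=23: ready={D} → run D
t=24: ready={D} → run D
t=25: (idle)
t=26: (idle)
t=27: (idle)
t=28: (idle)
t=29: (idle)
t=30: (idle)
t=31: (idle)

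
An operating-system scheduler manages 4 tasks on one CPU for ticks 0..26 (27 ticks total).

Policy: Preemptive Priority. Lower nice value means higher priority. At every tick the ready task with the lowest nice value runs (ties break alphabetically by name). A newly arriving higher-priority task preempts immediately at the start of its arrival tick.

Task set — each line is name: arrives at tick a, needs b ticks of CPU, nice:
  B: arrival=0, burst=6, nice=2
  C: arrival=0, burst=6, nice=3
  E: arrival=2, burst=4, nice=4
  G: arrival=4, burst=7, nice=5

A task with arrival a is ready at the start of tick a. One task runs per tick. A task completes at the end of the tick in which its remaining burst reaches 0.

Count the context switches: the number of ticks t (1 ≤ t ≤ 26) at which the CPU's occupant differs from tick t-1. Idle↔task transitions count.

context switches = 4

t=0: ready={B,C} → run B
t=1: ready={B,C} → run B
t=2: ready={B,C,E} → run B
t=3: ready={B,C,E} → run B
t=4: ready={B,C,E,G} → run B
t=5: ready={B,C,E,G} → run B
t=6: ready={C,E,G} → run C
t=7: ready={C,E,G} → run C
t=8: ready={C,E,G} → run C
t=9: ready={C,E,G} → run C
t=10: ready={C,E,G} → run C
t=11: ready={C,E,G} → run C
t=12: ready={E,G} → run E
t=13: ready={E,G} → run E
t=14: ready={E,G} → run E
t=15: ready={E,G} → run E
t=16: ready={G} → run G
t=17: ready={G} → run G
t=18: ready={G} → run G
t=19: ready={G} → run G
t=20: ready={G} → run G
t=21: ready={G} → run G
t=22: ready={G} → run G
t=23: (idle)
t=24: (idle)
t=25: (idle)
t=26: (idle)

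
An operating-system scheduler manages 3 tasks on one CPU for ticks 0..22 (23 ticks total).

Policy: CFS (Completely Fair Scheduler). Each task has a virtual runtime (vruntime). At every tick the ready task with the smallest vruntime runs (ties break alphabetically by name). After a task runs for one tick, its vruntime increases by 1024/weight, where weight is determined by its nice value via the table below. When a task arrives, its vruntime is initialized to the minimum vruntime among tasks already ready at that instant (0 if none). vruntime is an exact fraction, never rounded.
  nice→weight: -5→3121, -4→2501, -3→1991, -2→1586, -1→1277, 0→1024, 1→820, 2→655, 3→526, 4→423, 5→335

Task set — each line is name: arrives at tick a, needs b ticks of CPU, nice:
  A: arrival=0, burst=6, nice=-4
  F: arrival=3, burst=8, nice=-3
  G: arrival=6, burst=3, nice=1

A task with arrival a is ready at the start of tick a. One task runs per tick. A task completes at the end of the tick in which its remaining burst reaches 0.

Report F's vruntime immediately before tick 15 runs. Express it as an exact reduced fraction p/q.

t=0: vr[A=0] → run A
t=1: vr[A=1024/2501] → run A
t=2: vr[A=2048/2501] → run A
t=3: vr[A=3072/2501 F=3072/2501] → run A
t=4: vr[A=4096/2501 F=3072/2501] → run F
t=5: vr[A=4096/2501 F=8677376/4979491] → run A
t=6: vr[A=5120/2501 F=8677376/4979491 G=8677376/4979491] → run F
t=7: vr[A=5120/2501 F=11238400/4979491 G=8677376/4979491] → run G
t=8: vr[A=5120/2501 F=11238400/4979491 G=74478336/24897455] → run A
t=9: vr[F=11238400/4979491 G=74478336/24897455] → run F
t=10: vr[F=13799424/4979491 G=74478336/24897455] → run F
t=11: vr[F=16360448/4979491 G=74478336/24897455] → run G
t=12: vr[F=16360448/4979491 G=105569792/24897455] → run F
t=13: vr[F=18921472/4979491 G=105569792/24897455] → run F
t=14: vr[F=21482496/4979491 G=105569792/24897455] → run G
t=15: vr[F=21482496/4979491] → run F
t=16: vr[F=24043520/4979491] → run F
t=17: (idle)
t=18: (idle)
t=19: (idle)
t=20: (idle)
t=21: (idle)
t=22: (idle)

vruntime(F, start of tick 15) = 21482496/4979491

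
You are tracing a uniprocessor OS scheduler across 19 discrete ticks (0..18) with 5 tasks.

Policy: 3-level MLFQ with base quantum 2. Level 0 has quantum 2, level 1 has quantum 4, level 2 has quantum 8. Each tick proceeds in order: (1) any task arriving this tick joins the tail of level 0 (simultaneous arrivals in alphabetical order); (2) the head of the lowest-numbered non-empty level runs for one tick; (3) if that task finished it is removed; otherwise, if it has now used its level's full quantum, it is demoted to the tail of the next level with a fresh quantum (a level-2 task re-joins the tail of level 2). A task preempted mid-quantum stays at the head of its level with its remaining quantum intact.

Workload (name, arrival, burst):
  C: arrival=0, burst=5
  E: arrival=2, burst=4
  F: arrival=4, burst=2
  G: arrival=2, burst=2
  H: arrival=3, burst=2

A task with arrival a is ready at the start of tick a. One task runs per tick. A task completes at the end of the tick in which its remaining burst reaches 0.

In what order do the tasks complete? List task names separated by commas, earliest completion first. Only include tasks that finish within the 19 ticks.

t=0: L0/L1/L2 = C/-/- → run C
t=1: L0/L1/L2 = C/-/- → run C
t=2: L0/L1/L2 = EG/C/- → run E
t=3: L0/L1/L2 = EGH/C/- → run E
t=4: L0/L1/L2 = GHF/CE/- → run G
t=5: L0/L1/L2 = GHF/CE/- → run G
t=6: L0/L1/L2 = HF/CE/- → run H
t=7: L0/L1/L2 = HF/CE/- → run H
t=8: L0/L1/L2 = F/CE/- → run F
t=9: L0/L1/L2 = F/CE/- → run F
t=10: L0/L1/L2 = -/CE/- → run C
t=11: L0/L1/L2 = -/CE/- → run C
t=12: L0/L1/L2 = -/CE/- → run C
t=13: L0/L1/L2 = -/E/- → run E
t=14: L0/L1/L2 = -/E/- → run E
t=15: (idle)
t=16: (idle)
t=17: (idle)
t=18: (idle)

completion order = G, H, F, C, E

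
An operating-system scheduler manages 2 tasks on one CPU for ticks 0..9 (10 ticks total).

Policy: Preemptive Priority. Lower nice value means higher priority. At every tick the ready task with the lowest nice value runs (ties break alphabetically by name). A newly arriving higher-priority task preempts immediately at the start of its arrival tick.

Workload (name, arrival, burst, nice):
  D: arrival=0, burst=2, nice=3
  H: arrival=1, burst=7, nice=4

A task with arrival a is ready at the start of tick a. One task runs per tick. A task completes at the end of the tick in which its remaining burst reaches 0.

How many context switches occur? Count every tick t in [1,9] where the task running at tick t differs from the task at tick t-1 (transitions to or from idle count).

t=0: ready={D} → run D
t=1: ready={D,H} → run D
t=2: ready={H} → run H
t=3: ready={H} → run H
t=4: ready={H} → run H
t=5: ready={H} → run H
t=6: ready={H} → run H
t=7: ready={H} → run H
t=8: ready={H} → run H
t=9: (idle)

context switches = 2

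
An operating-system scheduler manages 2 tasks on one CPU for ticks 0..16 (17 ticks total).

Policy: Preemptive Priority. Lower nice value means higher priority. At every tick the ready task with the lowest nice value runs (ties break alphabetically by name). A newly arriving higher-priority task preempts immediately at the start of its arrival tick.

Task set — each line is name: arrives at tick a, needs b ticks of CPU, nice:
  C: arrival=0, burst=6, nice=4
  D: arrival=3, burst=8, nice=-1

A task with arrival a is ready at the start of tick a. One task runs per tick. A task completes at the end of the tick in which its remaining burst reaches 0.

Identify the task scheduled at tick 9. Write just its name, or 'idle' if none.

running at tick 9 = D

t=0: ready={C} → run C
t=1: ready={C} → run C
t=2: ready={C} → run C
t=3: ready={C,D} → run D
t=4: ready={C,D} → run D
t=5: ready={C,D} → run D
t=6: ready={C,D} → run D
t=7: ready={C,D} → run D
t=8: ready={C,D} → run D
t=9: ready={C,D} → run D
t=10: ready={C,D} → run D
t=11: ready={C} → run C
t=12: ready={C} → run C
t=13: ready={C} → run C
t=14: (idle)
t=15: (idle)
t=16: (idle)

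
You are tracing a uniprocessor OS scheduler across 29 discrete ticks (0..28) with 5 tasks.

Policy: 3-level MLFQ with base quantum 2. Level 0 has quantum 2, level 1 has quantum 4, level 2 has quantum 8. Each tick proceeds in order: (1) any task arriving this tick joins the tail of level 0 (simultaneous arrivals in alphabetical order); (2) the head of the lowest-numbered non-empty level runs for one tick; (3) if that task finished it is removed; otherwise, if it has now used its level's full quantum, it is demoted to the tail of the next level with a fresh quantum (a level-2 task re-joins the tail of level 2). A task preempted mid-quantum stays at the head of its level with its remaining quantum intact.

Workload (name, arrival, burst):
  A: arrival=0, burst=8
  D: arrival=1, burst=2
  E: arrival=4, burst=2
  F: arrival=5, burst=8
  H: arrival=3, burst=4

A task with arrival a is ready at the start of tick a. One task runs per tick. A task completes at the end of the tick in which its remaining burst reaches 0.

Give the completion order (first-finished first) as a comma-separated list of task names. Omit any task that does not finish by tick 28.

t=0: L0/L1/L2 = A/-/- → run A
t=1: L0/L1/L2 = AD/-/- → run A
t=2: L0/L1/L2 = D/A/- → run D
t=3: L0/L1/L2 = DH/A/- → run D
t=4: L0/L1/L2 = HE/A/- → run H
t=5: L0/L1/L2 = HEF/A/- → run H
t=6: L0/L1/L2 = EF/AH/- → run E
t=7: L0/L1/L2 = EF/AH/- → run E
t=8: L0/L1/L2 = F/AH/- → run F
t=9: L0/L1/L2 = F/AH/- → run F
t=10: L0/L1/L2 = -/AHF/- → run A
t=11: L0/L1/L2 = -/AHF/- → run A
t=12: L0/L1/L2 = -/AHF/- → run A
t=13: L0/L1/L2 = -/AHF/- → run A
t=14: L0/L1/L2 = -/HF/A → run H
t=15: L0/L1/L2 = -/HF/A → run H
t=16: L0/L1/L2 = -/F/A → run F
t=17: L0/L1/L2 = -/F/A → run F
t=18: L0/L1/L2 = -/F/A → run F
t=19: L0/L1/L2 = -/F/A → run F
t=20: L0/L1/L2 = -/-/AF → run A
t=21: L0/L1/L2 = -/-/AF → run A
t=22: L0/L1/L2 = -/-/F → run F
t=23: L0/L1/L2 = -/-/F → run F
t=24: (idle)
t=25: (idle)
t=26: (idle)
t=27: (idle)
t=28: (idle)

completion order = D, E, H, A, F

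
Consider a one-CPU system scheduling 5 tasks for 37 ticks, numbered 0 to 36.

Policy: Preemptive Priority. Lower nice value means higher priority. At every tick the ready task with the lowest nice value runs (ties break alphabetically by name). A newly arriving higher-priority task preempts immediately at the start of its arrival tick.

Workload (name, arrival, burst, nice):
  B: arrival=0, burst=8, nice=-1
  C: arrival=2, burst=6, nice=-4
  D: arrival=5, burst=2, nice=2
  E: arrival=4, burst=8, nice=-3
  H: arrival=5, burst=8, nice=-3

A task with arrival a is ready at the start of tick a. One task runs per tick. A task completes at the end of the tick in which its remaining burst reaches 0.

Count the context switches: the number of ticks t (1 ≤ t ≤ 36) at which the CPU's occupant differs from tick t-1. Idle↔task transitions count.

t=0: ready={B} → run B
t=1: ready={B} → run B
t=2: ready={B,C} → run C
t=3: ready={B,C} → run C
t=4: ready={B,C,E} → run C
t=5: ready={B,C,D,E,H} → run C
t=6: ready={B,C,D,E,H} → run C
t=7: ready={B,C,D,E,H} → run C
t=8: ready={B,D,E,H} → run E
t=9: ready={B,D,E,H} → run E
t=10: ready={B,D,E,H} → run E
t=11: ready={B,D,E,H} → run E
t=12: ready={B,D,E,H} → run E
t=13: ready={B,D,E,H} → run E
t=14: ready={B,D,E,H} → run E
t=15: ready={B,D,E,H} → run E
t=16: ready={B,D,H} → run H
t=17: ready={B,D,H} → run H
t=18: ready={B,D,H} → run H
t=19: ready={B,D,H} → run H
t=20: ready={B,D,H} → run H
t=21: ready={B,D,H} → run H
t=22: ready={B,D,H} → run H
t=23: ready={B,D,H} → run H
t=24: ready={B,D} → run B
t=25: ready={B,D} → run B
t=26: ready={B,D} → run B
t=27: ready={B,D} → run B
t=28: ready={B,D} → run B
t=29: ready={B,D} → run B
t=30: ready={D} → run D
t=31: ready={D} → run D
t=32: (idle)
t=33: (idle)
t=34: (idle)
t=35: (idle)
t=36: (idle)

context switches = 6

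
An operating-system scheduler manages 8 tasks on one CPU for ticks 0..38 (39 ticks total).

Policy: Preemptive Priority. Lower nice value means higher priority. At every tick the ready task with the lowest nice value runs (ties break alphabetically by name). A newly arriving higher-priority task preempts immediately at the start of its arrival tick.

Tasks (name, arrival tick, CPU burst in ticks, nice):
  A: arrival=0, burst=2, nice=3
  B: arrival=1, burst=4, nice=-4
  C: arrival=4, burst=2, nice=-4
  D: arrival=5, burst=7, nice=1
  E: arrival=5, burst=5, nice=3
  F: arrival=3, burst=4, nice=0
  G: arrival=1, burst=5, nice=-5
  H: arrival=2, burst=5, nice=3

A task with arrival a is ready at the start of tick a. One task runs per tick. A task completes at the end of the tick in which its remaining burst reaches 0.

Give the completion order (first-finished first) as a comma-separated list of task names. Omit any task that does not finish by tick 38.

t=0: ready={A} → run A
t=1: ready={A,B,G} → run G
t=2: ready={A,B,G,H} → run G
t=3: ready={A,B,F,G,H} → run G
t=4: ready={A,B,C,F,G,H} → run G
t=5: ready={A,B,C,D,E,F,G,H} → run G
t=6: ready={A,B,C,D,E,F,H} → run B
t=7: ready={A,B,C,D,E,F,H} → run B
t=8: ready={A,B,C,D,E,F,H} → run B
t=9: ready={A,B,C,D,E,F,H} → run B
t=10: ready={A,C,D,E,F,H} → run C
t=11: ready={A,C,D,E,F,H} → run C
t=12: ready={A,D,E,F,H} → run F
t=13: ready={A,D,E,F,H} → run F
t=14: ready={A,D,E,F,H} → run F
t=15: ready={A,D,E,F,H} → run F
t=16: ready={A,D,E,H} → run D
t=17: ready={A,D,E,H} → run D
t=18: ready={A,D,E,H} → run D
t=19: ready={A,D,E,H} → run D
t=20: ready={A,D,E,H} → run D
t=21: ready={A,D,E,H} → run D
t=22: ready={A,D,E,H} → run D
t=23: ready={A,E,H} → run A
t=24: ready={E,H} → run E
t=25: ready={E,H} → run E
t=26: ready={E,H} → run E
t=27: ready={E,H} → run E
t=28: ready={E,H} → run E
t=29: ready={H} → run H
t=30: ready={H} → run H
t=31: ready={H} → run H
t=32: ready={H} → run H
t=33: ready={H} → run H
t=34: (idle)
t=35: (idle)
t=36: (idle)
t=37: (idle)
t=38: (idle)

completion order = G, B, C, F, D, A, E, H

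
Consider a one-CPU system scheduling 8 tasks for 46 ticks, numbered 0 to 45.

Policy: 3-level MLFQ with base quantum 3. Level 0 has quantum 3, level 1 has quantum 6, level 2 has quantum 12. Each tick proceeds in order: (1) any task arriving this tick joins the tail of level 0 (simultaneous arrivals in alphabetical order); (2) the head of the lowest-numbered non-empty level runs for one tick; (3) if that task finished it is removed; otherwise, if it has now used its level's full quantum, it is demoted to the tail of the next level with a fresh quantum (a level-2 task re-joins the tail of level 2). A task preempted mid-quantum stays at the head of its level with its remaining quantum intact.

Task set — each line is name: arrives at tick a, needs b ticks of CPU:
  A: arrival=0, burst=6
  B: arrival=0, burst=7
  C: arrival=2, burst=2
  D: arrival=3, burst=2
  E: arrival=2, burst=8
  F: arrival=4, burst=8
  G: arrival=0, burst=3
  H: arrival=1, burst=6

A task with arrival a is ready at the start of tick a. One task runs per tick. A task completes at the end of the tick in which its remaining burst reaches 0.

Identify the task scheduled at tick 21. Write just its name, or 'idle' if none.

running at tick 21 = F

t=0: L0/L1/L2 = ABG/-/- → run A
t=1: L0/L1/L2 = ABGH/-/- → run A
t=2: L0/L1/L2 = ABGHCE/-/- → run A
t=3: L0/L1/L2 = BGHCED/A/- → run B
t=4: L0/L1/L2 = BGHCEDF/A/- → run B
t=5: L0/L1/L2 = BGHCEDF/A/- → run B
t=6: L0/L1/L2 = GHCEDF/AB/- → run G
t=7: L0/L1/L2 = GHCEDF/AB/- → run G
t=8: L0/L1/L2 = GHCEDF/AB/- → run G
t=9: L0/L1/L2 = HCEDF/AB/- → run H
t=10: L0/L1/L2 = HCEDF/AB/- → run H
t=11: L0/L1/L2 = HCEDF/AB/- → run H
t=12: L0/L1/L2 = CEDF/ABH/- → run C
t=13: L0/L1/L2 = CEDF/ABH/- → run C
t=14: L0/L1/L2 = EDF/ABH/- → run E
t=15: L0/L1/L2 = EDF/ABH/- → run E
t=16: L0/L1/L2 = EDF/ABH/- → run E
t=17: L0/L1/L2 = DF/ABHE/- → run D
t=18: L0/L1/L2 = DF/ABHE/- → run D
t=19: L0/L1/L2 = F/ABHE/- → run F
t=20: L0/L1/L2 = F/ABHE/- → run F
t=21: L0/L1/L2 = F/ABHE/- → run F
t=22: L0/L1/L2 = -/ABHEF/- → run A
t=23: L0/L1/L2 = -/ABHEF/- → run A
t=24: L0/L1/L2 = -/ABHEF/- → run A
t=25: L0/L1/L2 = -/BHEF/- → run B
t=26: L0/L1/L2 = -/BHEF/- → run B
t=27: L0/L1/L2 = -/BHEF/- → run B
t=28: L0/L1/L2 = -/BHEF/- → run B
t=29: L0/L1/L2 = -/HEF/- → run H
t=30: L0/L1/L2 = -/HEF/- → run H
t=31: L0/L1/L2 = -/HEF/- → run H
t=32: L0/L1/L2 = -/EF/- → run E
t=33: L0/L1/L2 = -/EF/- → run E
t=34: L0/L1/L2 = -/EF/- → run E
t=35: L0/L1/L2 = -/EF/- → run E
t=36: L0/L1/L2 = -/EF/- → run E
t=37: L0/L1/L2 = -/F/- → run F
t=38: L0/L1/L2 = -/F/- → run F
t=39: L0/L1/L2 = -/F/- → run F
t=40: L0/L1/L2 = -/F/- → run F
t=41: L0/L1/L2 = -/F/- → run F
t=42: (idle)
t=43: (idle)
t=44: (idle)
t=45: (idle)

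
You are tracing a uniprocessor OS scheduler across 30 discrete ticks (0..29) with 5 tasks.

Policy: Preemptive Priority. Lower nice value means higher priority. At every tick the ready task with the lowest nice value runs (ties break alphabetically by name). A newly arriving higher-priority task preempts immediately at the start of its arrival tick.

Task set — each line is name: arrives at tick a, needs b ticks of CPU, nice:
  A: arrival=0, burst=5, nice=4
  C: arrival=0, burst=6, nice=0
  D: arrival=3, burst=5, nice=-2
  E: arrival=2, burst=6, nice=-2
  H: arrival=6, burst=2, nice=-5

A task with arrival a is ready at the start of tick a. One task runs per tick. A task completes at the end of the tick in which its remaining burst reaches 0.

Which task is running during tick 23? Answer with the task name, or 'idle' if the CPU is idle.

t=0: ready={A,C} → run C
t=1: ready={A,C} → run C
t=2: ready={A,C,E} → run E
t=3: ready={A,C,D,E} → run D
t=4: ready={A,C,D,E} → run D
t=5: ready={A,C,D,E} → run D
t=6: ready={A,C,D,E,H} → run H
t=7: ready={A,C,D,E,H} → run H
t=8: ready={A,C,D,E} → run D
t=9: ready={A,C,D,E} → run D
t=10: ready={A,C,E} → run E
t=11: ready={A,C,E} → run E
t=12: ready={A,C,E} → run E
t=13: ready={A,C,E} → run E
t=14: ready={A,C,E} → run E
t=15: ready={A,C} → run C
t=16: ready={A,C} → run C
t=17: ready={A,C} → run C
t=18: ready={A,C} → run C
t=19: ready={A} → run A
t=20: ready={A} → run A
t=21: ready={A} → run A
t=22: ready={A} → run A
t=23: ready={A} → run A
t=24: (idle)
t=25: (idle)
t=26: (idle)
t=27: (idle)
t=28: (idle)
t=29: (idle)

running at tick 23 = A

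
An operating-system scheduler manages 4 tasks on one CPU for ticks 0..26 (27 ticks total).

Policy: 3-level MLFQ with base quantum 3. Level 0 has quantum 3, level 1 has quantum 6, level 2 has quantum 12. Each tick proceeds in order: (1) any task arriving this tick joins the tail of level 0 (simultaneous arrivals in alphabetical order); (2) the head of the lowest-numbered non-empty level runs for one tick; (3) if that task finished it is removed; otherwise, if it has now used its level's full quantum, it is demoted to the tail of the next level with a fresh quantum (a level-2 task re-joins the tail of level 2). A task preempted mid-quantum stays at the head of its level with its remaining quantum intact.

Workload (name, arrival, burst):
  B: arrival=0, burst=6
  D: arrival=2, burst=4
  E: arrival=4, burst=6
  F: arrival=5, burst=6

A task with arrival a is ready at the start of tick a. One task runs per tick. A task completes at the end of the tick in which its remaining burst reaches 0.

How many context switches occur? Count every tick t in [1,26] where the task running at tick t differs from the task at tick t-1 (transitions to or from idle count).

context switches = 8

t=0: L0/L1/L2 = B/-/- → run B
t=1: L0/L1/L2 = B/-/- → run B
t=2: L0/L1/L2 = BD/-/- → run B
t=3: L0/L1/L2 = D/B/- → run D
t=4: L0/L1/L2 = DE/B/- → run D
t=5: L0/L1/L2 = DEF/B/- → run D
t=6: L0/L1/L2 = EF/BD/- → run E
t=7: L0/L1/L2 = EF/BD/- → run E
t=8: L0/L1/L2 = EF/BD/- → run E
t=9: L0/L1/L2 = F/BDE/- → run F
t=10: L0/L1/L2 = F/BDE/- → run F
t=11: L0/L1/L2 = F/BDE/- → run F
t=12: L0/L1/L2 = -/BDEF/- → run B
t=13: L0/L1/L2 = -/BDEF/- → run B
t=14: L0/L1/L2 = -/BDEF/- → run B
t=15: L0/L1/L2 = -/DEF/- → run D
t=16: L0/L1/L2 = -/EF/- → run E
t=17: L0/L1/L2 = -/EF/- → run E
t=18: L0/L1/L2 = -/EF/- → run E
t=19: L0/L1/L2 = -/F/- → run F
t=20: L0/L1/L2 = -/F/- → run F
t=21: L0/L1/L2 = -/F/- → run F
t=22: (idle)
t=23: (idle)
t=24: (idle)
t=25: (idle)
t=26: (idle)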